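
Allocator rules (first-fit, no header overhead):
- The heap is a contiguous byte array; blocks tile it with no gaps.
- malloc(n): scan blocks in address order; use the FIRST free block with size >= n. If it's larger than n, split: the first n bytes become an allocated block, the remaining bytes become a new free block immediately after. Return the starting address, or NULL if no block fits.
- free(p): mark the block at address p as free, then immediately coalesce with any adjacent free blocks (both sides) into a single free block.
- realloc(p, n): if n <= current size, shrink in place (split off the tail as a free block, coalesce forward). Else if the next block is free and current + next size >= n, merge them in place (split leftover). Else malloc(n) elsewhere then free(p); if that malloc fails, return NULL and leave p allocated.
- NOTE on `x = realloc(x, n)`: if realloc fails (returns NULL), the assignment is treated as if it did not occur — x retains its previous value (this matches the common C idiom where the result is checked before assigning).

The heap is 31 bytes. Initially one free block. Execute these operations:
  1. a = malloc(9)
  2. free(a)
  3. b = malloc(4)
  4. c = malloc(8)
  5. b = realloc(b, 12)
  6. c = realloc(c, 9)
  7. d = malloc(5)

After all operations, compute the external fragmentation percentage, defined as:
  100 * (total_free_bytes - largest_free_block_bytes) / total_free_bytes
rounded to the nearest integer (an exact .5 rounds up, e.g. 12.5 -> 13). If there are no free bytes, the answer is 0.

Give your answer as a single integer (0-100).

Op 1: a = malloc(9) -> a = 0; heap: [0-8 ALLOC][9-30 FREE]
Op 2: free(a) -> (freed a); heap: [0-30 FREE]
Op 3: b = malloc(4) -> b = 0; heap: [0-3 ALLOC][4-30 FREE]
Op 4: c = malloc(8) -> c = 4; heap: [0-3 ALLOC][4-11 ALLOC][12-30 FREE]
Op 5: b = realloc(b, 12) -> b = 12; heap: [0-3 FREE][4-11 ALLOC][12-23 ALLOC][24-30 FREE]
Op 6: c = realloc(c, 9) -> NULL (c unchanged); heap: [0-3 FREE][4-11 ALLOC][12-23 ALLOC][24-30 FREE]
Op 7: d = malloc(5) -> d = 24; heap: [0-3 FREE][4-11 ALLOC][12-23 ALLOC][24-28 ALLOC][29-30 FREE]
Free blocks: [4 2] total_free=6 largest=4 -> 100*(6-4)/6 = 200/6 ≈ 33.333 -> rounds to 33

Answer: 33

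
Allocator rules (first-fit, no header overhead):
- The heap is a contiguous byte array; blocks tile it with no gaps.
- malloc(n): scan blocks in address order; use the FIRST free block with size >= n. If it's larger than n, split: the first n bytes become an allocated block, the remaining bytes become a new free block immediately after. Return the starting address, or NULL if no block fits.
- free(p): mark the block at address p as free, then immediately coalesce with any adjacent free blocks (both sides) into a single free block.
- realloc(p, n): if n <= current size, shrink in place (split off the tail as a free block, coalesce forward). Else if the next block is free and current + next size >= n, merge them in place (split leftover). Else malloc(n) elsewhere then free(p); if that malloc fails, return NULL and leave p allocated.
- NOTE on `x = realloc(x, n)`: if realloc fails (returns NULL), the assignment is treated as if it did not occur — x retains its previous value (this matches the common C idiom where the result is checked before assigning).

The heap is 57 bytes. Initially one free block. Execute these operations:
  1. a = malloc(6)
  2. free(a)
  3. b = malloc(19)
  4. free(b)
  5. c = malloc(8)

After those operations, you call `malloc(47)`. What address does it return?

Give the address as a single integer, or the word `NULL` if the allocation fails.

Op 1: a = malloc(6) -> a = 0; heap: [0-5 ALLOC][6-56 FREE]
Op 2: free(a) -> (freed a); heap: [0-56 FREE]
Op 3: b = malloc(19) -> b = 0; heap: [0-18 ALLOC][19-56 FREE]
Op 4: free(b) -> (freed b); heap: [0-56 FREE]
Op 5: c = malloc(8) -> c = 0; heap: [0-7 ALLOC][8-56 FREE]
malloc(47): first-fit scan over [0-7 ALLOC][8-56 FREE] -> 8

Answer: 8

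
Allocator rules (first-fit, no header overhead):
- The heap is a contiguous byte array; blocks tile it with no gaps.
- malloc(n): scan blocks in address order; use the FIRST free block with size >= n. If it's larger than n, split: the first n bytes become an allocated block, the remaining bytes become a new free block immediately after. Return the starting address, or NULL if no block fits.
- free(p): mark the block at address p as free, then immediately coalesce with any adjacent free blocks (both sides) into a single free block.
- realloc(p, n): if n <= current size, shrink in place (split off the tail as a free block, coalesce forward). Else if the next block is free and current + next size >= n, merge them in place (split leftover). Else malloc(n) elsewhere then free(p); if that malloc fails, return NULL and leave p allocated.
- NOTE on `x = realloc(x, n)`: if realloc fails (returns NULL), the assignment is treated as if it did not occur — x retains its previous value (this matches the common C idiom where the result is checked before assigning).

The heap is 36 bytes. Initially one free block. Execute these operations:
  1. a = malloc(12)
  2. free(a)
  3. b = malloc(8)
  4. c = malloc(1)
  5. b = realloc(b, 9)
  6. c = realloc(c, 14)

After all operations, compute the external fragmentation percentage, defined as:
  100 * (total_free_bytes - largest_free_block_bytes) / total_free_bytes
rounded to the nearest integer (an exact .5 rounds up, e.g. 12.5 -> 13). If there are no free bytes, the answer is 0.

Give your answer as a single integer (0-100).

Op 1: a = malloc(12) -> a = 0; heap: [0-11 ALLOC][12-35 FREE]
Op 2: free(a) -> (freed a); heap: [0-35 FREE]
Op 3: b = malloc(8) -> b = 0; heap: [0-7 ALLOC][8-35 FREE]
Op 4: c = malloc(1) -> c = 8; heap: [0-7 ALLOC][8-8 ALLOC][9-35 FREE]
Op 5: b = realloc(b, 9) -> b = 9; heap: [0-7 FREE][8-8 ALLOC][9-17 ALLOC][18-35 FREE]
Op 6: c = realloc(c, 14) -> c = 18; heap: [0-8 FREE][9-17 ALLOC][18-31 ALLOC][32-35 FREE]
Free blocks: [9 4] total_free=13 largest=9 -> 100*(13-9)/13 = 400/13 ≈ 30.769 -> rounds to 31

Answer: 31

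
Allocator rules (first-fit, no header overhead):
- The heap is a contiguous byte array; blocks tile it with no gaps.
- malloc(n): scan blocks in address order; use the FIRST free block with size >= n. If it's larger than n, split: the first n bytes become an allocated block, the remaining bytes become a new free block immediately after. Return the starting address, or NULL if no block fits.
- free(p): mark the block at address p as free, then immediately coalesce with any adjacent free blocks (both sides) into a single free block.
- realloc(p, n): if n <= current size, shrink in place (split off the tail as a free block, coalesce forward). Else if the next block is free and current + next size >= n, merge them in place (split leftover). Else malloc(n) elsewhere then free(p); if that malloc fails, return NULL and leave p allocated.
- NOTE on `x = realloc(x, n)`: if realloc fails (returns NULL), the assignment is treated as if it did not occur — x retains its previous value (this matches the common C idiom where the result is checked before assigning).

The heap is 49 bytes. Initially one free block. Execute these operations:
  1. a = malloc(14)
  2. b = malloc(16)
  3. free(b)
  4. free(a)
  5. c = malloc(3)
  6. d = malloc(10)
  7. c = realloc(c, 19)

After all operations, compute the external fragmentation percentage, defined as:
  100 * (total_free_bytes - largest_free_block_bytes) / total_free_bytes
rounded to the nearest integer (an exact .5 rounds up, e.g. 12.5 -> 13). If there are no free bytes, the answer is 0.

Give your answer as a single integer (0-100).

Answer: 15

Derivation:
Op 1: a = malloc(14) -> a = 0; heap: [0-13 ALLOC][14-48 FREE]
Op 2: b = malloc(16) -> b = 14; heap: [0-13 ALLOC][14-29 ALLOC][30-48 FREE]
Op 3: free(b) -> (freed b); heap: [0-13 ALLOC][14-48 FREE]
Op 4: free(a) -> (freed a); heap: [0-48 FREE]
Op 5: c = malloc(3) -> c = 0; heap: [0-2 ALLOC][3-48 FREE]
Op 6: d = malloc(10) -> d = 3; heap: [0-2 ALLOC][3-12 ALLOC][13-48 FREE]
Op 7: c = realloc(c, 19) -> c = 13; heap: [0-2 FREE][3-12 ALLOC][13-31 ALLOC][32-48 FREE]
Free blocks: [3 17] total_free=20 largest=17 -> 100*(20-17)/20 = 300/20 = 15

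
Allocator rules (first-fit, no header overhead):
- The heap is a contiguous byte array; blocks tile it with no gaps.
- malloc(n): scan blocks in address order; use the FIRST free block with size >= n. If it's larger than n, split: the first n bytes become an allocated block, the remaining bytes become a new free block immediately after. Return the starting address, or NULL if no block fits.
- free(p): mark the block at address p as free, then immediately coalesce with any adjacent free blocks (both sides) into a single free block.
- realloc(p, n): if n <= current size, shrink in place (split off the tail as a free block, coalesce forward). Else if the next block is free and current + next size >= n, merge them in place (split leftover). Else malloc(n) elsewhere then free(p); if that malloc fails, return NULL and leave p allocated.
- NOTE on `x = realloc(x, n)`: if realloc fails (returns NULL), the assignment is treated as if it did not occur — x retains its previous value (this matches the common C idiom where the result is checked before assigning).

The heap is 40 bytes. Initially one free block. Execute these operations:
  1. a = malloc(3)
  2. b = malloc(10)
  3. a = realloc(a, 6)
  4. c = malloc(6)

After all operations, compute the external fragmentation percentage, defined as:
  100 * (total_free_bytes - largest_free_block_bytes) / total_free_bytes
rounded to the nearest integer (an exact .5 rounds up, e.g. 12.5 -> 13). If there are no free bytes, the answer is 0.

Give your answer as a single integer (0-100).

Answer: 17

Derivation:
Op 1: a = malloc(3) -> a = 0; heap: [0-2 ALLOC][3-39 FREE]
Op 2: b = malloc(10) -> b = 3; heap: [0-2 ALLOC][3-12 ALLOC][13-39 FREE]
Op 3: a = realloc(a, 6) -> a = 13; heap: [0-2 FREE][3-12 ALLOC][13-18 ALLOC][19-39 FREE]
Op 4: c = malloc(6) -> c = 19; heap: [0-2 FREE][3-12 ALLOC][13-18 ALLOC][19-24 ALLOC][25-39 FREE]
Free blocks: [3 15] total_free=18 largest=15 -> 100*(18-15)/18 = 300/18 ≈ 16.667 -> rounds to 17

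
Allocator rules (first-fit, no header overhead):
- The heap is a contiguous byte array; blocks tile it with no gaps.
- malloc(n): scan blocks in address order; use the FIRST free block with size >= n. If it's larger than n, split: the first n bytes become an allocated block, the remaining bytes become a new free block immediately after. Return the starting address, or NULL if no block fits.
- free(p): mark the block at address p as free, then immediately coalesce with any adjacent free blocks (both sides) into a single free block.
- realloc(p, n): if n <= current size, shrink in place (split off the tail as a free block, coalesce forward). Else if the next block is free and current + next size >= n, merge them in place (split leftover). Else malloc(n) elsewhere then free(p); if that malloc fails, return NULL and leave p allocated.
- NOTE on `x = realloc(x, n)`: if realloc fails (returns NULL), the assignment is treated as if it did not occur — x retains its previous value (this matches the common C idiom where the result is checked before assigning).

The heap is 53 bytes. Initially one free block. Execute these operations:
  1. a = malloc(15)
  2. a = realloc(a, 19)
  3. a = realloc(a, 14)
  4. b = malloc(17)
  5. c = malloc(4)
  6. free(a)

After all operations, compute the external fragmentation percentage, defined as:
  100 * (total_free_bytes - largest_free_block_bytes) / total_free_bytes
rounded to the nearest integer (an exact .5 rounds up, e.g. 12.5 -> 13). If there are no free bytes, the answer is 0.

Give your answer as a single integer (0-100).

Answer: 44

Derivation:
Op 1: a = malloc(15) -> a = 0; heap: [0-14 ALLOC][15-52 FREE]
Op 2: a = realloc(a, 19) -> a = 0; heap: [0-18 ALLOC][19-52 FREE]
Op 3: a = realloc(a, 14) -> a = 0; heap: [0-13 ALLOC][14-52 FREE]
Op 4: b = malloc(17) -> b = 14; heap: [0-13 ALLOC][14-30 ALLOC][31-52 FREE]
Op 5: c = malloc(4) -> c = 31; heap: [0-13 ALLOC][14-30 ALLOC][31-34 ALLOC][35-52 FREE]
Op 6: free(a) -> (freed a); heap: [0-13 FREE][14-30 ALLOC][31-34 ALLOC][35-52 FREE]
Free blocks: [14 18] total_free=32 largest=18 -> 100*(32-18)/32 = 1400/32 = 43.75 -> rounds to 44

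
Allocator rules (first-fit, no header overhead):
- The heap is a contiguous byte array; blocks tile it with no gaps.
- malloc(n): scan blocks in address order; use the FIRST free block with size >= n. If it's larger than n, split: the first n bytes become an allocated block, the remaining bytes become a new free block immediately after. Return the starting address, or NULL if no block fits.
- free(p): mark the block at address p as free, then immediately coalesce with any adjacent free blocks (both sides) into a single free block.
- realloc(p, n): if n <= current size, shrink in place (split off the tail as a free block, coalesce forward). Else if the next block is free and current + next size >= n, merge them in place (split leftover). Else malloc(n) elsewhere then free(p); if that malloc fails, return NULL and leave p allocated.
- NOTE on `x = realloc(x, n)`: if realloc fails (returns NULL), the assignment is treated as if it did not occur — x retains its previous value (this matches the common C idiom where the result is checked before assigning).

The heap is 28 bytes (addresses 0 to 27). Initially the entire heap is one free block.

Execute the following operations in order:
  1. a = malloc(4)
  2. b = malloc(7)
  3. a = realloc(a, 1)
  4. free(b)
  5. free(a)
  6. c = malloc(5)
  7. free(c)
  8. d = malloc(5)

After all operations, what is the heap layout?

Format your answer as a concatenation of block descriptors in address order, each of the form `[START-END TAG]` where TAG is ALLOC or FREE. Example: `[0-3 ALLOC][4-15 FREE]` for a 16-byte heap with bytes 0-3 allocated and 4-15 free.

Op 1: a = malloc(4) -> a = 0; heap: [0-3 ALLOC][4-27 FREE]
Op 2: b = malloc(7) -> b = 4; heap: [0-3 ALLOC][4-10 ALLOC][11-27 FREE]
Op 3: a = realloc(a, 1) -> a = 0; heap: [0-0 ALLOC][1-3 FREE][4-10 ALLOC][11-27 FREE]
Op 4: free(b) -> (freed b); heap: [0-0 ALLOC][1-27 FREE]
Op 5: free(a) -> (freed a); heap: [0-27 FREE]
Op 6: c = malloc(5) -> c = 0; heap: [0-4 ALLOC][5-27 FREE]
Op 7: free(c) -> (freed c); heap: [0-27 FREE]
Op 8: d = malloc(5) -> d = 0; heap: [0-4 ALLOC][5-27 FREE]

Answer: [0-4 ALLOC][5-27 FREE]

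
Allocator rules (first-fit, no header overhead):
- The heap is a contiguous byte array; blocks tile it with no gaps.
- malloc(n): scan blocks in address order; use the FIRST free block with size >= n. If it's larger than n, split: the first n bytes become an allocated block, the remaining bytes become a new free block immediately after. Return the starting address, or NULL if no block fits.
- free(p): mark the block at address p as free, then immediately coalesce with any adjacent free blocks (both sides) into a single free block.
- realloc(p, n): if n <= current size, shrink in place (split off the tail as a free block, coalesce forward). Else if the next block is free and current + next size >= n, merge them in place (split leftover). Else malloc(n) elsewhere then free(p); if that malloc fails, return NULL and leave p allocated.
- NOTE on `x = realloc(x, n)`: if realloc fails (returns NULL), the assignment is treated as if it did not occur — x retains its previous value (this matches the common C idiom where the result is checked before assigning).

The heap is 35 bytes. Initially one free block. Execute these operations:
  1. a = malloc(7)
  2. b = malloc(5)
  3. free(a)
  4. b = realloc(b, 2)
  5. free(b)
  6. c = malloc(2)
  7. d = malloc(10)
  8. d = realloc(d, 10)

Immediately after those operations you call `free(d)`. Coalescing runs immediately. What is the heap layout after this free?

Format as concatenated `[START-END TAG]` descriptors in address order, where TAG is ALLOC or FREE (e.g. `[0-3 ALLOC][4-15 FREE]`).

Answer: [0-1 ALLOC][2-34 FREE]

Derivation:
Op 1: a = malloc(7) -> a = 0; heap: [0-6 ALLOC][7-34 FREE]
Op 2: b = malloc(5) -> b = 7; heap: [0-6 ALLOC][7-11 ALLOC][12-34 FREE]
Op 3: free(a) -> (freed a); heap: [0-6 FREE][7-11 ALLOC][12-34 FREE]
Op 4: b = realloc(b, 2) -> b = 7; heap: [0-6 FREE][7-8 ALLOC][9-34 FREE]
Op 5: free(b) -> (freed b); heap: [0-34 FREE]
Op 6: c = malloc(2) -> c = 0; heap: [0-1 ALLOC][2-34 FREE]
Op 7: d = malloc(10) -> d = 2; heap: [0-1 ALLOC][2-11 ALLOC][12-34 FREE]
Op 8: d = realloc(d, 10) -> d = 2; heap: [0-1 ALLOC][2-11 ALLOC][12-34 FREE]
free(d): d = 2 -> block [2-11 ALLOC]; mark free, coalesce with adjacent free neighbors -> [0-1 ALLOC][2-34 FREE]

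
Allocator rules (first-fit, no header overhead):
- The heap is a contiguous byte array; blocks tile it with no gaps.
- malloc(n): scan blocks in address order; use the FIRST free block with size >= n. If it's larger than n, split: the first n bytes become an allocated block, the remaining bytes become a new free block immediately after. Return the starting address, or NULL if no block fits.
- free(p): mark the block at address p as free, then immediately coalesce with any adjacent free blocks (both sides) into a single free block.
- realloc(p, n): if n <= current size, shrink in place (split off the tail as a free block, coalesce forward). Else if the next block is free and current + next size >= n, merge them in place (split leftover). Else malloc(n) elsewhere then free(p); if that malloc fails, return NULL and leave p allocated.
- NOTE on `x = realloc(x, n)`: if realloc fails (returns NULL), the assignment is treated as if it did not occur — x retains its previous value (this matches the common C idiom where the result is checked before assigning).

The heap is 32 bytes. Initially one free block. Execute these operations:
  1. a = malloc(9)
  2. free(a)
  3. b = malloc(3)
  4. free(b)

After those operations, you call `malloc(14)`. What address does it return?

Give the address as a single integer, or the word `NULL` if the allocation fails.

Op 1: a = malloc(9) -> a = 0; heap: [0-8 ALLOC][9-31 FREE]
Op 2: free(a) -> (freed a); heap: [0-31 FREE]
Op 3: b = malloc(3) -> b = 0; heap: [0-2 ALLOC][3-31 FREE]
Op 4: free(b) -> (freed b); heap: [0-31 FREE]
malloc(14): first-fit scan over [0-31 FREE] -> 0

Answer: 0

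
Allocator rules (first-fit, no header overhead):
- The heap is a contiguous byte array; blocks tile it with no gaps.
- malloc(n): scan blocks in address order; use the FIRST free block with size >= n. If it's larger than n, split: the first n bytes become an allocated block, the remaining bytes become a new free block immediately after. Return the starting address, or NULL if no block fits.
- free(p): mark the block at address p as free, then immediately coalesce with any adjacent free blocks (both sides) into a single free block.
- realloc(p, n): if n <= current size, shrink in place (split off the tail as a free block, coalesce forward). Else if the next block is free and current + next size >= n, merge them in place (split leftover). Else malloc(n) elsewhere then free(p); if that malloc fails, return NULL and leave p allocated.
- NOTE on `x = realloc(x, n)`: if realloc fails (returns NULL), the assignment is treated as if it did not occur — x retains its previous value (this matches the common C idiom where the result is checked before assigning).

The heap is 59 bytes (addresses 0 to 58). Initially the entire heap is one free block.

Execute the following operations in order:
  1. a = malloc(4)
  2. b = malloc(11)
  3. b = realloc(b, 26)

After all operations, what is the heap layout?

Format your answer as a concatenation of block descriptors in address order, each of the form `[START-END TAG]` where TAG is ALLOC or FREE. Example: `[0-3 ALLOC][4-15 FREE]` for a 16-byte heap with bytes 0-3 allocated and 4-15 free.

Answer: [0-3 ALLOC][4-29 ALLOC][30-58 FREE]

Derivation:
Op 1: a = malloc(4) -> a = 0; heap: [0-3 ALLOC][4-58 FREE]
Op 2: b = malloc(11) -> b = 4; heap: [0-3 ALLOC][4-14 ALLOC][15-58 FREE]
Op 3: b = realloc(b, 26) -> b = 4; heap: [0-3 ALLOC][4-29 ALLOC][30-58 FREE]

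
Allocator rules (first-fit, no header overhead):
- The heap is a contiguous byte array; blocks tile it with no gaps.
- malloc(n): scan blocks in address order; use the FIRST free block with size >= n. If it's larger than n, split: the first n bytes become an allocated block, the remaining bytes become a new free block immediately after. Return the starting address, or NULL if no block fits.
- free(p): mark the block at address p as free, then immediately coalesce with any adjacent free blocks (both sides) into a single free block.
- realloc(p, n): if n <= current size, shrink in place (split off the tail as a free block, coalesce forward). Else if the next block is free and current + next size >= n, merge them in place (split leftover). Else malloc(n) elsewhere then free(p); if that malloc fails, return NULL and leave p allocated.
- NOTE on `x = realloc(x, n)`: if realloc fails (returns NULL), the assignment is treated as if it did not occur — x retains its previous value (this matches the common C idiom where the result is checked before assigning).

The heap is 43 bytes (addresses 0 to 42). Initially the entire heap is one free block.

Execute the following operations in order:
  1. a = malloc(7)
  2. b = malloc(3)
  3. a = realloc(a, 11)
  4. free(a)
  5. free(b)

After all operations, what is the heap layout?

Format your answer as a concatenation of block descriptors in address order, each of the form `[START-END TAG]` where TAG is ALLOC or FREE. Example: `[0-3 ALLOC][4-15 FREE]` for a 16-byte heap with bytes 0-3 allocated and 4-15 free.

Op 1: a = malloc(7) -> a = 0; heap: [0-6 ALLOC][7-42 FREE]
Op 2: b = malloc(3) -> b = 7; heap: [0-6 ALLOC][7-9 ALLOC][10-42 FREE]
Op 3: a = realloc(a, 11) -> a = 10; heap: [0-6 FREE][7-9 ALLOC][10-20 ALLOC][21-42 FREE]
Op 4: free(a) -> (freed a); heap: [0-6 FREE][7-9 ALLOC][10-42 FREE]
Op 5: free(b) -> (freed b); heap: [0-42 FREE]

Answer: [0-42 FREE]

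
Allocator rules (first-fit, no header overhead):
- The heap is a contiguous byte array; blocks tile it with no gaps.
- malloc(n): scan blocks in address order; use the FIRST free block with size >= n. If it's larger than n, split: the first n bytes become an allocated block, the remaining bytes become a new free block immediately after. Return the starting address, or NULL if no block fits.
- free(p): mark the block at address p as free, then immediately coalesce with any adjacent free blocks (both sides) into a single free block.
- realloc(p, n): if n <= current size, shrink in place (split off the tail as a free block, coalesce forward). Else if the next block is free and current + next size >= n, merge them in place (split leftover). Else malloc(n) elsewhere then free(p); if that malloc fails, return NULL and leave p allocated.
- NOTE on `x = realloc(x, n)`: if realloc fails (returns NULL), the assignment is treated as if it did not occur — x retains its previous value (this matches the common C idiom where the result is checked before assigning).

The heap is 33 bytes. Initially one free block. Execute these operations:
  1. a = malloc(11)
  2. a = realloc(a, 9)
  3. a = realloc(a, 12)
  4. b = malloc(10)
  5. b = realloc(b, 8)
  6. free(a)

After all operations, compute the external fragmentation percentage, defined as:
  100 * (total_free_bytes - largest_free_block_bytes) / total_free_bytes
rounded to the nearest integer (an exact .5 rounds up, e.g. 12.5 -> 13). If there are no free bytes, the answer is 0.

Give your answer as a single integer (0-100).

Op 1: a = malloc(11) -> a = 0; heap: [0-10 ALLOC][11-32 FREE]
Op 2: a = realloc(a, 9) -> a = 0; heap: [0-8 ALLOC][9-32 FREE]
Op 3: a = realloc(a, 12) -> a = 0; heap: [0-11 ALLOC][12-32 FREE]
Op 4: b = malloc(10) -> b = 12; heap: [0-11 ALLOC][12-21 ALLOC][22-32 FREE]
Op 5: b = realloc(b, 8) -> b = 12; heap: [0-11 ALLOC][12-19 ALLOC][20-32 FREE]
Op 6: free(a) -> (freed a); heap: [0-11 FREE][12-19 ALLOC][20-32 FREE]
Free blocks: [12 13] total_free=25 largest=13 -> 100*(25-13)/25 = 1200/25 = 48

Answer: 48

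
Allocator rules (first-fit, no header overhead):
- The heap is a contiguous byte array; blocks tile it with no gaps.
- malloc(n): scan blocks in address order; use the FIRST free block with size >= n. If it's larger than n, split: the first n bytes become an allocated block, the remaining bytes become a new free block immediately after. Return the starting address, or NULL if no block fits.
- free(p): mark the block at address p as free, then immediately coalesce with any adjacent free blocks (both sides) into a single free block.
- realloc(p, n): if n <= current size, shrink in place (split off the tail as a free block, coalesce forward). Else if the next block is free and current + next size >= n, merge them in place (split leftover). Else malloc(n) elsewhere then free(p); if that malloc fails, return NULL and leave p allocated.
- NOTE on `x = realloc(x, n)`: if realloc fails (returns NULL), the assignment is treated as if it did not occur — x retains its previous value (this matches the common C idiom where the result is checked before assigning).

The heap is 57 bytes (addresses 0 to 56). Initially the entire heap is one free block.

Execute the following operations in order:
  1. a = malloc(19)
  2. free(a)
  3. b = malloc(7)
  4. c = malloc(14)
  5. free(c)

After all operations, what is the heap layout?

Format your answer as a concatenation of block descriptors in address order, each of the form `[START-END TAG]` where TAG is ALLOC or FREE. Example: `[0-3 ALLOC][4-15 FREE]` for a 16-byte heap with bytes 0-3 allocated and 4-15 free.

Op 1: a = malloc(19) -> a = 0; heap: [0-18 ALLOC][19-56 FREE]
Op 2: free(a) -> (freed a); heap: [0-56 FREE]
Op 3: b = malloc(7) -> b = 0; heap: [0-6 ALLOC][7-56 FREE]
Op 4: c = malloc(14) -> c = 7; heap: [0-6 ALLOC][7-20 ALLOC][21-56 FREE]
Op 5: free(c) -> (freed c); heap: [0-6 ALLOC][7-56 FREE]

Answer: [0-6 ALLOC][7-56 FREE]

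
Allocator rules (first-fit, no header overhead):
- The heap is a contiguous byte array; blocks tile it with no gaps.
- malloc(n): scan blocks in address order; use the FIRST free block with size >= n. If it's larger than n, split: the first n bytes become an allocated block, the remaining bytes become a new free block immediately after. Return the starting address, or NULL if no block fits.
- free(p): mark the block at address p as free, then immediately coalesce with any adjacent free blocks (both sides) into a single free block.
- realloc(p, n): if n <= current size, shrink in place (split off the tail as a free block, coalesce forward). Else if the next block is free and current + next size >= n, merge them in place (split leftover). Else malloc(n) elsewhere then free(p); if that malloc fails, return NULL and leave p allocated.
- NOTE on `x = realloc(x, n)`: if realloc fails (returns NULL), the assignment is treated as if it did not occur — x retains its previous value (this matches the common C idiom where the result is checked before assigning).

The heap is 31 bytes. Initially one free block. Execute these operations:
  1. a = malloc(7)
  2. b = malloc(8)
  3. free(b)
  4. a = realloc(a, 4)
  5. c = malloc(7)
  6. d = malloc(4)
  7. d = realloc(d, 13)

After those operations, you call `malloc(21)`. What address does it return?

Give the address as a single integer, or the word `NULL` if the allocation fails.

Answer: NULL

Derivation:
Op 1: a = malloc(7) -> a = 0; heap: [0-6 ALLOC][7-30 FREE]
Op 2: b = malloc(8) -> b = 7; heap: [0-6 ALLOC][7-14 ALLOC][15-30 FREE]
Op 3: free(b) -> (freed b); heap: [0-6 ALLOC][7-30 FREE]
Op 4: a = realloc(a, 4) -> a = 0; heap: [0-3 ALLOC][4-30 FREE]
Op 5: c = malloc(7) -> c = 4; heap: [0-3 ALLOC][4-10 ALLOC][11-30 FREE]
Op 6: d = malloc(4) -> d = 11; heap: [0-3 ALLOC][4-10 ALLOC][11-14 ALLOC][15-30 FREE]
Op 7: d = realloc(d, 13) -> d = 11; heap: [0-3 ALLOC][4-10 ALLOC][11-23 ALLOC][24-30 FREE]
malloc(21): first-fit scan over [0-3 ALLOC][4-10 ALLOC][11-23 ALLOC][24-30 FREE] -> NULL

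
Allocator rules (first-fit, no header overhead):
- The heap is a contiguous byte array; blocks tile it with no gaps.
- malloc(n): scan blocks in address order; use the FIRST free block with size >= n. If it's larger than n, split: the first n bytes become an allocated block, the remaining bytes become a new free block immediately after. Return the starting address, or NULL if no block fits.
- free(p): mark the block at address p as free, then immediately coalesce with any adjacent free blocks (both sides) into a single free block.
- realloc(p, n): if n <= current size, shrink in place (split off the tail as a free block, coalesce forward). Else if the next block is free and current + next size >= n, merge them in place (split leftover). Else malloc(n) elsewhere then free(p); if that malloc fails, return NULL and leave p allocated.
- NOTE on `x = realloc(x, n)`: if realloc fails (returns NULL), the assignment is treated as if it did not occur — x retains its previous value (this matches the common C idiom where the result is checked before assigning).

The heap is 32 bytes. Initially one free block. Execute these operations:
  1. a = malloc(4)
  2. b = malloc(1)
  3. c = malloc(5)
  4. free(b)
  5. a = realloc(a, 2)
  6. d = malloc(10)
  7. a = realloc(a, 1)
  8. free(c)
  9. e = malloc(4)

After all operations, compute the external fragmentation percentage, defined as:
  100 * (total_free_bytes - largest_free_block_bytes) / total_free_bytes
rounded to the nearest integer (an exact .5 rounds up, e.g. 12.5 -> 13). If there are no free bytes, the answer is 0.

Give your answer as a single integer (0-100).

Op 1: a = malloc(4) -> a = 0; heap: [0-3 ALLOC][4-31 FREE]
Op 2: b = malloc(1) -> b = 4; heap: [0-3 ALLOC][4-4 ALLOC][5-31 FREE]
Op 3: c = malloc(5) -> c = 5; heap: [0-3 ALLOC][4-4 ALLOC][5-9 ALLOC][10-31 FREE]
Op 4: free(b) -> (freed b); heap: [0-3 ALLOC][4-4 FREE][5-9 ALLOC][10-31 FREE]
Op 5: a = realloc(a, 2) -> a = 0; heap: [0-1 ALLOC][2-4 FREE][5-9 ALLOC][10-31 FREE]
Op 6: d = malloc(10) -> d = 10; heap: [0-1 ALLOC][2-4 FREE][5-9 ALLOC][10-19 ALLOC][20-31 FREE]
Op 7: a = realloc(a, 1) -> a = 0; heap: [0-0 ALLOC][1-4 FREE][5-9 ALLOC][10-19 ALLOC][20-31 FREE]
Op 8: free(c) -> (freed c); heap: [0-0 ALLOC][1-9 FREE][10-19 ALLOC][20-31 FREE]
Op 9: e = malloc(4) -> e = 1; heap: [0-0 ALLOC][1-4 ALLOC][5-9 FREE][10-19 ALLOC][20-31 FREE]
Free blocks: [5 12] total_free=17 largest=12 -> 100*(17-12)/17 = 500/17 ≈ 29.412 -> rounds to 29

Answer: 29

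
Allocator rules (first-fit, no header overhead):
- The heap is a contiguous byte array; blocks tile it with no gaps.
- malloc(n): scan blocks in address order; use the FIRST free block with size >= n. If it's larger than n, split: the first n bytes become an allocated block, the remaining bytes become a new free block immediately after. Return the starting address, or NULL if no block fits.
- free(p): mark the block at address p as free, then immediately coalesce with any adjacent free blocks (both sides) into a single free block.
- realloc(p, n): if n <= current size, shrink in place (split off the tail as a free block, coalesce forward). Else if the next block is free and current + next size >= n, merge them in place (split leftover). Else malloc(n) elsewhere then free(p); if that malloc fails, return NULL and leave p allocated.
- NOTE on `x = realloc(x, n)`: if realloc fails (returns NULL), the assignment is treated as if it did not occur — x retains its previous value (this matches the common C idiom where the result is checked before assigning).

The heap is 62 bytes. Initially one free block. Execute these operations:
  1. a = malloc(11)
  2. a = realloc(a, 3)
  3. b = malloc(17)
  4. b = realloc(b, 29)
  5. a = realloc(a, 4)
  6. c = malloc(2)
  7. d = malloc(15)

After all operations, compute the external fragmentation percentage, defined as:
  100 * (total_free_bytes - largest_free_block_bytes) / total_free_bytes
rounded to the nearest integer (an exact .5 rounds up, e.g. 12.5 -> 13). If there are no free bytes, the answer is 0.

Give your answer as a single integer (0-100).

Op 1: a = malloc(11) -> a = 0; heap: [0-10 ALLOC][11-61 FREE]
Op 2: a = realloc(a, 3) -> a = 0; heap: [0-2 ALLOC][3-61 FREE]
Op 3: b = malloc(17) -> b = 3; heap: [0-2 ALLOC][3-19 ALLOC][20-61 FREE]
Op 4: b = realloc(b, 29) -> b = 3; heap: [0-2 ALLOC][3-31 ALLOC][32-61 FREE]
Op 5: a = realloc(a, 4) -> a = 32; heap: [0-2 FREE][3-31 ALLOC][32-35 ALLOC][36-61 FREE]
Op 6: c = malloc(2) -> c = 0; heap: [0-1 ALLOC][2-2 FREE][3-31 ALLOC][32-35 ALLOC][36-61 FREE]
Op 7: d = malloc(15) -> d = 36; heap: [0-1 ALLOC][2-2 FREE][3-31 ALLOC][32-35 ALLOC][36-50 ALLOC][51-61 FREE]
Free blocks: [1 11] total_free=12 largest=11 -> 100*(12-11)/12 = 100/12 ≈ 8.333 -> rounds to 8

Answer: 8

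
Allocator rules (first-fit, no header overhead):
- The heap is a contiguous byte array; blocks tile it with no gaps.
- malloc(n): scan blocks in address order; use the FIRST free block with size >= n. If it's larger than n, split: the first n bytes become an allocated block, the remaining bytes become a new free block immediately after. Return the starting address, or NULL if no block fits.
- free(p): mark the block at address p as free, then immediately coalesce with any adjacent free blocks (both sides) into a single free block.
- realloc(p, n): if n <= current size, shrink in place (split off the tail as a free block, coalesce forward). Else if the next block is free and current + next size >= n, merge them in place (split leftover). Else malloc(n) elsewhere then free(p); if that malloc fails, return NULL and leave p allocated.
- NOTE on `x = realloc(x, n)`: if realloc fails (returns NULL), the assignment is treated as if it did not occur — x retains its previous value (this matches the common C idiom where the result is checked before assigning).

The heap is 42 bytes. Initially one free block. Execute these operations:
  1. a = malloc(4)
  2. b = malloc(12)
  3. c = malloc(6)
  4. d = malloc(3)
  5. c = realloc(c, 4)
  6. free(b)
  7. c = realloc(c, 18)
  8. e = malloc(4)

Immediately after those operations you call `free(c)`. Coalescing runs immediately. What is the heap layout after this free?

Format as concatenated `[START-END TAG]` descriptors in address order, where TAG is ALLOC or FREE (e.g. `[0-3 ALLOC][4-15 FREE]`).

Op 1: a = malloc(4) -> a = 0; heap: [0-3 ALLOC][4-41 FREE]
Op 2: b = malloc(12) -> b = 4; heap: [0-3 ALLOC][4-15 ALLOC][16-41 FREE]
Op 3: c = malloc(6) -> c = 16; heap: [0-3 ALLOC][4-15 ALLOC][16-21 ALLOC][22-41 FREE]
Op 4: d = malloc(3) -> d = 22; heap: [0-3 ALLOC][4-15 ALLOC][16-21 ALLOC][22-24 ALLOC][25-41 FREE]
Op 5: c = realloc(c, 4) -> c = 16; heap: [0-3 ALLOC][4-15 ALLOC][16-19 ALLOC][20-21 FREE][22-24 ALLOC][25-41 FREE]
Op 6: free(b) -> (freed b); heap: [0-3 ALLOC][4-15 FREE][16-19 ALLOC][20-21 FREE][22-24 ALLOC][25-41 FREE]
Op 7: c = realloc(c, 18) -> NULL (c unchanged); heap: [0-3 ALLOC][4-15 FREE][16-19 ALLOC][20-21 FREE][22-24 ALLOC][25-41 FREE]
Op 8: e = malloc(4) -> e = 4; heap: [0-3 ALLOC][4-7 ALLOC][8-15 FREE][16-19 ALLOC][20-21 FREE][22-24 ALLOC][25-41 FREE]
free(c): c = 16 -> block [16-19 ALLOC]; mark free, coalesce with adjacent free neighbors -> [0-3 ALLOC][4-7 ALLOC][8-21 FREE][22-24 ALLOC][25-41 FREE]

Answer: [0-3 ALLOC][4-7 ALLOC][8-21 FREE][22-24 ALLOC][25-41 FREE]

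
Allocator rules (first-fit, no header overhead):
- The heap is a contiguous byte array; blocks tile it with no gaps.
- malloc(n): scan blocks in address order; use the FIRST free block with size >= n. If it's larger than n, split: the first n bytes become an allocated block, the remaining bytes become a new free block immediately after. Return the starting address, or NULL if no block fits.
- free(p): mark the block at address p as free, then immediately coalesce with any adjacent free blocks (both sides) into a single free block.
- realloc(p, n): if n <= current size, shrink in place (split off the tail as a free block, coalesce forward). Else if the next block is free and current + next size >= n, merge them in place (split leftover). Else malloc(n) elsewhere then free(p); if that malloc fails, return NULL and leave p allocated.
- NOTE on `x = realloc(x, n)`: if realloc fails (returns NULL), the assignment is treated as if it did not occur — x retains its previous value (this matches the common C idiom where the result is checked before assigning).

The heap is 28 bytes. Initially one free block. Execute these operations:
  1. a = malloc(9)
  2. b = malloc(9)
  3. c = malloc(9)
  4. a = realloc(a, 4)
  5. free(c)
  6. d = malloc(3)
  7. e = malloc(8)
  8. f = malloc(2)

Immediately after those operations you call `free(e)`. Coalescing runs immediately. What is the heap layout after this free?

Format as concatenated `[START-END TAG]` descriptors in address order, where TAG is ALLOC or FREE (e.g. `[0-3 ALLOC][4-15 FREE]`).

Op 1: a = malloc(9) -> a = 0; heap: [0-8 ALLOC][9-27 FREE]
Op 2: b = malloc(9) -> b = 9; heap: [0-8 ALLOC][9-17 ALLOC][18-27 FREE]
Op 3: c = malloc(9) -> c = 18; heap: [0-8 ALLOC][9-17 ALLOC][18-26 ALLOC][27-27 FREE]
Op 4: a = realloc(a, 4) -> a = 0; heap: [0-3 ALLOC][4-8 FREE][9-17 ALLOC][18-26 ALLOC][27-27 FREE]
Op 5: free(c) -> (freed c); heap: [0-3 ALLOC][4-8 FREE][9-17 ALLOC][18-27 FREE]
Op 6: d = malloc(3) -> d = 4; heap: [0-3 ALLOC][4-6 ALLOC][7-8 FREE][9-17 ALLOC][18-27 FREE]
Op 7: e = malloc(8) -> e = 18; heap: [0-3 ALLOC][4-6 ALLOC][7-8 FREE][9-17 ALLOC][18-25 ALLOC][26-27 FREE]
Op 8: f = malloc(2) -> f = 7; heap: [0-3 ALLOC][4-6 ALLOC][7-8 ALLOC][9-17 ALLOC][18-25 ALLOC][26-27 FREE]
free(e): e = 18 -> block [18-25 ALLOC]; mark free, coalesce with adjacent free neighbors -> [0-3 ALLOC][4-6 ALLOC][7-8 ALLOC][9-17 ALLOC][18-27 FREE]

Answer: [0-3 ALLOC][4-6 ALLOC][7-8 ALLOC][9-17 ALLOC][18-27 FREE]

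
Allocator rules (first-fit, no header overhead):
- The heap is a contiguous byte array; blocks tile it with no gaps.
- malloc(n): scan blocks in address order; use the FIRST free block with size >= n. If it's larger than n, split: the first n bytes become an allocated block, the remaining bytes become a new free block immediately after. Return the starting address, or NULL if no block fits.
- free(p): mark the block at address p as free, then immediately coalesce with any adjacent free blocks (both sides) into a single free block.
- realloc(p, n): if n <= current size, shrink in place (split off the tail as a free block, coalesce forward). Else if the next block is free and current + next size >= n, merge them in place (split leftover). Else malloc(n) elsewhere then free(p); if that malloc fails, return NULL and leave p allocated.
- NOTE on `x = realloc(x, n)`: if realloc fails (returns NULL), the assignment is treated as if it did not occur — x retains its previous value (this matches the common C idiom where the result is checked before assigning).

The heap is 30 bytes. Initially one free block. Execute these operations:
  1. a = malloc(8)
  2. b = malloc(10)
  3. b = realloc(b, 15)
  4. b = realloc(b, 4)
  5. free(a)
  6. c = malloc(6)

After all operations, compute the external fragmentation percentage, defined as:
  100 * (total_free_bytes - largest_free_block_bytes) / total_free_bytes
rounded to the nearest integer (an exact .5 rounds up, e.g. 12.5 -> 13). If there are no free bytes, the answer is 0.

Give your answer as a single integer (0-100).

Answer: 10

Derivation:
Op 1: a = malloc(8) -> a = 0; heap: [0-7 ALLOC][8-29 FREE]
Op 2: b = malloc(10) -> b = 8; heap: [0-7 ALLOC][8-17 ALLOC][18-29 FREE]
Op 3: b = realloc(b, 15) -> b = 8; heap: [0-7 ALLOC][8-22 ALLOC][23-29 FREE]
Op 4: b = realloc(b, 4) -> b = 8; heap: [0-7 ALLOC][8-11 ALLOC][12-29 FREE]
Op 5: free(a) -> (freed a); heap: [0-7 FREE][8-11 ALLOC][12-29 FREE]
Op 6: c = malloc(6) -> c = 0; heap: [0-5 ALLOC][6-7 FREE][8-11 ALLOC][12-29 FREE]
Free blocks: [2 18] total_free=20 largest=18 -> 100*(20-18)/20 = 200/20 = 10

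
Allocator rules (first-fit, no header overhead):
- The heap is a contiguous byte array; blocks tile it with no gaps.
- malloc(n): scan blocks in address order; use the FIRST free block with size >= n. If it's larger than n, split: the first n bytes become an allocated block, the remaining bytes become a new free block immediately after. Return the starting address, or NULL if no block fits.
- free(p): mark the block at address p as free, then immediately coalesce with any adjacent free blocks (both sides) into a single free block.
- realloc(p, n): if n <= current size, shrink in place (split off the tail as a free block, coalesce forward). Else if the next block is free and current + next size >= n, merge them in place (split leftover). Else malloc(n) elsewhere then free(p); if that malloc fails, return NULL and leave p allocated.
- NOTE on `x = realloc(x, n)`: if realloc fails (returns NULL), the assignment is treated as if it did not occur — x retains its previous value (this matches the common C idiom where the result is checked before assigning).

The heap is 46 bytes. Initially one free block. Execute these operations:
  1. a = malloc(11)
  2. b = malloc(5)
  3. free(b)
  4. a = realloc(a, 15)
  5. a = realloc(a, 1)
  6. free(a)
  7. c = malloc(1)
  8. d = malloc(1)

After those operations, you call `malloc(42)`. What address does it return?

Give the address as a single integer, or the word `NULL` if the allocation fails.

Op 1: a = malloc(11) -> a = 0; heap: [0-10 ALLOC][11-45 FREE]
Op 2: b = malloc(5) -> b = 11; heap: [0-10 ALLOC][11-15 ALLOC][16-45 FREE]
Op 3: free(b) -> (freed b); heap: [0-10 ALLOC][11-45 FREE]
Op 4: a = realloc(a, 15) -> a = 0; heap: [0-14 ALLOC][15-45 FREE]
Op 5: a = realloc(a, 1) -> a = 0; heap: [0-0 ALLOC][1-45 FREE]
Op 6: free(a) -> (freed a); heap: [0-45 FREE]
Op 7: c = malloc(1) -> c = 0; heap: [0-0 ALLOC][1-45 FREE]
Op 8: d = malloc(1) -> d = 1; heap: [0-0 ALLOC][1-1 ALLOC][2-45 FREE]
malloc(42): first-fit scan over [0-0 ALLOC][1-1 ALLOC][2-45 FREE] -> 2

Answer: 2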